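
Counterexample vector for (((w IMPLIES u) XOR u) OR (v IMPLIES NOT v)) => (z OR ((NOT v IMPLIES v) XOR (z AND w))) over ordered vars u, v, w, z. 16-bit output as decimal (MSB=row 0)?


F1 = (((w IMPLIES u) XOR u) OR (v IMPLIES NOT v))
F2 = (z OR ((NOT v IMPLIES v) XOR (z AND w)))
Counterexample to F1=>F2 is where F1=1 and F2=0.
Evaluate each row (bits = u,v,w,z, MSB first):
  row 0 [0000]: F1=1 F2=0 -> F1&~F2 -> 1
  row 1 [0001]: F1=1 F2=1 -> F1&~F2 -> 0
  row 2 [0010]: F1=1 F2=0 -> F1&~F2 -> 1
  row 3 [0011]: F1=1 F2=1 -> F1&~F2 -> 0
  row 4 [0100]: F1=1 F2=1 -> F1&~F2 -> 0
  row 5 [0101]: F1=1 F2=1 -> F1&~F2 -> 0
  row 6 [0110]: F1=0 F2=1 -> F1&~F2 -> 0
  row 7 [0111]: F1=0 F2=1 -> F1&~F2 -> 0
  row 8 [1000]: F1=1 F2=0 -> F1&~F2 -> 1
  row 9 [1001]: F1=1 F2=1 -> F1&~F2 -> 0
  row 10 [1010]: F1=1 F2=0 -> F1&~F2 -> 1
  row 11 [1011]: F1=1 F2=1 -> F1&~F2 -> 0
  row 12 [1100]: F1=0 F2=1 -> F1&~F2 -> 0
  row 13 [1101]: F1=0 F2=1 -> F1&~F2 -> 0
  row 14 [1110]: F1=0 F2=1 -> F1&~F2 -> 0
  row 15 [1111]: F1=0 F2=1 -> F1&~F2 -> 0
Full result column, 4 rows per line (u,v fixed per line; w,z runs 00..11 left to right):
  rows 0-3 [u,v=00]: 1010  = hex A
  rows 4-7 [u,v=01]: 0000  = hex 0
  rows 8-11 [u,v=10]: 1010  = hex A
  rows 12-15 [u,v=11]: 0000  = hex 0
Counterexample vector (row 0 .. row 15) = 1010000010100000
Output column grouped in 4s = 1010 0000 1010 0000 = 0xA0A0
Convert to decimal digit by digit (value = value*16 + digit):
  A -> 10
  10*16 + 0 = 160
  160*16 + 10 (A) = 2570
  2570*16 + 0 = 41120
Decimal = 41120

41120


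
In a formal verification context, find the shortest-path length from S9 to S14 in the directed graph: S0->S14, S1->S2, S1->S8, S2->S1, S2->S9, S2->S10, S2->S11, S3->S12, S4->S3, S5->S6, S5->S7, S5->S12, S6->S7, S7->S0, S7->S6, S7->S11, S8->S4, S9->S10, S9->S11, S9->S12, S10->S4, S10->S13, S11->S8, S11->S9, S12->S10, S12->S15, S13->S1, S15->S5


BFS layer-by-layer from S9:
  dist 0: {S9}
  dist 1: {S10, S11, S12}
  dist 2: {S4, S8, S13, S15}
  dist 3: {S1, S3, S5}
  dist 4: {S2, S6, S7}
  dist 5: {S0}
  dist 6: {S14}
  -> S14 reached at distance 6
Shortest path length = 6

6


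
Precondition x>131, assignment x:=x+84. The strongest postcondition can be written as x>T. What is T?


Formula: sp(P, x:=E) = exists old_x. (x = E[old_x/x]) AND P[old_x/x] (old_x is the value of x before the assignment; eliminate old_x by solving x = E[old_x/x] for old_x)
Step 1: Precondition P: x>131, i.e. old_x > 131
Step 2: Assignment gives x = old_x + 84, so old_x = x - 84
Step 3: Substitute into P: x - 84 > 131
Step 4: Simplify: x > 131+84 = 215

215


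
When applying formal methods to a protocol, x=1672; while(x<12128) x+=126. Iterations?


Step 1: x goes from 1672 toward 12128 by 126; the body runs while x<12128, so iterations = ceil((bound-start)/step)
Step 2: Distance=10456
Step 3: ceil(10456/126)=83

83


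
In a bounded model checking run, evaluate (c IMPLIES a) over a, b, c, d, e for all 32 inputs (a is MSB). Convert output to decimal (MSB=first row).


Formula: (c IMPLIES a) over a, b, c, d, e (32 rows)
Evaluate each row (bits = a,b,c,d,e, MSB first):
  row 0 [00000]: (0 IMPLIES 0) -> 1
  row 1 [00001]: (0 IMPLIES 0) -> 1
  row 2 [00010]: (0 IMPLIES 0) -> 1
  row 3 [00011]: (0 IMPLIES 0) -> 1
  row 4 [00100]: (1 IMPLIES 0) -> 0
  row 5 [00101]: (1 IMPLIES 0) -> 0
  row 6 [00110]: (1 IMPLIES 0) -> 0
  row 7 [00111]: (1 IMPLIES 0) -> 0
  row 8 [01000]: (0 IMPLIES 0) -> 1
  row 9 [01001]: (0 IMPLIES 0) -> 1
  row 10 [01010]: (0 IMPLIES 0) -> 1
  row 11 [01011]: (0 IMPLIES 0) -> 1
  row 12 [01100]: (1 IMPLIES 0) -> 0
  row 13 [01101]: (1 IMPLIES 0) -> 0
  row 14 [01110]: (1 IMPLIES 0) -> 0
  row 15 [01111]: (1 IMPLIES 0) -> 0
  row 16 [10000]: (0 IMPLIES 1) -> 1
  row 17 [10001]: (0 IMPLIES 1) -> 1
  row 18 [10010]: (0 IMPLIES 1) -> 1
  row 19 [10011]: (0 IMPLIES 1) -> 1
  row 20 [10100]: (1 IMPLIES 1) -> 1
  row 21 [10101]: (1 IMPLIES 1) -> 1
  row 22 [10110]: (1 IMPLIES 1) -> 1
  row 23 [10111]: (1 IMPLIES 1) -> 1
  row 24 [11000]: (0 IMPLIES 1) -> 1
  row 25 [11001]: (0 IMPLIES 1) -> 1
  row 26 [11010]: (0 IMPLIES 1) -> 1
  row 27 [11011]: (0 IMPLIES 1) -> 1
  row 28 [11100]: (1 IMPLIES 1) -> 1
  row 29 [11101]: (1 IMPLIES 1) -> 1
  row 30 [11110]: (1 IMPLIES 1) -> 1
  row 31 [11111]: (1 IMPLIES 1) -> 1
Full result column, 4 rows per line (a,b,c fixed per line; d,e runs 00..11 left to right):
  rows 0-3 [a,b,c=000]: 1111  = hex F
  rows 4-7 [a,b,c=001]: 0000  = hex 0
  rows 8-11 [a,b,c=010]: 1111  = hex F
  rows 12-15 [a,b,c=011]: 0000  = hex 0
  rows 16-19 [a,b,c=100]: 1111  = hex F
  rows 20-23 [a,b,c=101]: 1111  = hex F
  rows 24-27 [a,b,c=110]: 1111  = hex F
  rows 28-31 [a,b,c=111]: 1111  = hex F
Output column (row 0 .. row 31) = 11110000111100001111111111111111
Output column grouped in 4s = 1111 0000 1111 0000 1111 1111 1111 1111 = 0xF0F0FFFF
Convert to decimal digit by digit (value = value*16 + digit):
  F -> 15
  15*16 + 0 = 240
  240*16 + 15 (F) = 3855
  3855*16 + 0 = 61680
  61680*16 + 15 (F) = 986895
  986895*16 + 15 (F) = 15790335
  15790335*16 + 15 (F) = 252645375
  252645375*16 + 15 (F) = 4042326015
Decimal = 4042326015

4042326015


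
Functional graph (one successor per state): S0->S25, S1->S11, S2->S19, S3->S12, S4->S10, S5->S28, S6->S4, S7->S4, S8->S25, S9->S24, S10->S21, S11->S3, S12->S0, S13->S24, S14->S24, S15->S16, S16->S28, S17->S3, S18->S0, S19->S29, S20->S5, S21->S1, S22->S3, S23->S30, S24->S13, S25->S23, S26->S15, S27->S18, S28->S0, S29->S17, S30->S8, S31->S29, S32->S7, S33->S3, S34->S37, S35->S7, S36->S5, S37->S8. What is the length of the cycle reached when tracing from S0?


Trace from S0 until a state repeats:
  S0 -> S25 -> S23 -> S30 -> S8 -> S25
S25 first seen at step 1, revisited at step 5.
Cycle length = 5 - 1 = 4

4


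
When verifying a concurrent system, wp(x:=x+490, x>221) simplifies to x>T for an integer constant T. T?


Formula: wp(x:=E, P) = P[E/x] (substitute E for x in postcondition)
Step 1: Postcondition: x>221
Step 2: Substitute x+490 for x: x+490>221
Step 3: Solve for x: x > 221-490 = -269

-269


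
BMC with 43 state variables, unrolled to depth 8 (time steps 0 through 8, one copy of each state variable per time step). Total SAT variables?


BMC unrolls to depth k, creating one copy of each state var for steps 0..k.
Step count = 8 + 1 = 9 (steps 0 through 8)
Vars per step = 43
Total = 43 * 9 = 387

387


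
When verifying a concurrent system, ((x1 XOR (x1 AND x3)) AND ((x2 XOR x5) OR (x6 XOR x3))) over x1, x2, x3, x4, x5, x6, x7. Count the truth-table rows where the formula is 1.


Formula: ((x1 XOR (x1 AND x3)) AND ((x2 XOR x5) OR (x6 XOR x3))) over 7 vars (128 rows)
Evaluate each row (x1, x2, x3, x4, x5, x6, x7 as bits, MSB first):
  row 0 [0000000]: ((0 XOR (0 AND 0)) AND ((0 XOR 0) OR (0 XOR 0))) -> 0
  row 1 [0000001]: ((0 XOR (0 AND 0)) AND ((0 XOR 0) OR (0 XOR 0))) -> 0
  row 2 [0000010]: ((0 XOR (0 AND 0)) AND ((0 XOR 0) OR (1 XOR 0))) -> 0
  row 3 [0000011]: ((0 XOR (0 AND 0)) AND ((0 XOR 0) OR (1 XOR 0))) -> 0
  row 4 [0000100]: ((0 XOR (0 AND 0)) AND ((0 XOR 1) OR (0 XOR 0))) -> 0
  (every remaining row is evaluated the same way; all 128 results are listed next)
Full result column, 8 rows per line (x1,x2,x3,x4 fixed per line; x5,x6,x7 runs 000..111 left to right):
  rows 0-7 [x1,x2,x3,x4=0000]: 00000000  (ones: 0)
  rows 8-15 [x1,x2,x3,x4=0001]: 00000000  (ones: 0)
  rows 16-23 [x1,x2,x3,x4=0010]: 00000000  (ones: 0)
  rows 24-31 [x1,x2,x3,x4=0011]: 00000000  (ones: 0)
  rows 32-39 [x1,x2,x3,x4=0100]: 00000000  (ones: 0)
  rows 40-47 [x1,x2,x3,x4=0101]: 00000000  (ones: 0)
  rows 48-55 [x1,x2,x3,x4=0110]: 00000000  (ones: 0)
  rows 56-63 [x1,x2,x3,x4=0111]: 00000000  (ones: 0)
  rows 64-71 [x1,x2,x3,x4=1000]: 00111111  (ones: 6)
  rows 72-79 [x1,x2,x3,x4=1001]: 00111111  (ones: 6)
  rows 80-87 [x1,x2,x3,x4=1010]: 00000000  (ones: 0)
  rows 88-95 [x1,x2,x3,x4=1011]: 00000000  (ones: 0)
  rows 96-103 [x1,x2,x3,x4=1100]: 11110011  (ones: 6)
  rows 104-111 [x1,x2,x3,x4=1101]: 11110011  (ones: 6)
  rows 112-119 [x1,x2,x3,x4=1110]: 00000000  (ones: 0)
  rows 120-127 [x1,x2,x3,x4=1111]: 00000000  (ones: 0)
Count of 1-rows = 0+0+0+0+0+0+0+0+6+6+0+0+6+6+0+0 = 24

24


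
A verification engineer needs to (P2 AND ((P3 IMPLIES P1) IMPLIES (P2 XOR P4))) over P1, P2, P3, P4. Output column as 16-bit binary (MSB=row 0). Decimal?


Formula: (P2 AND ((P3 IMPLIES P1) IMPLIES (P2 XOR P4))) over P1, P2, P3, P4 (16 rows)
Evaluate each row (bits = P1,P2,P3,P4, MSB first):
  row 0 [0000]: (0 AND ((0 IMPLIES 0) IMPLIES (0 XOR 0))) -> 0
  row 1 [0001]: (0 AND ((0 IMPLIES 0) IMPLIES (0 XOR 1))) -> 0
  row 2 [0010]: (0 AND ((1 IMPLIES 0) IMPLIES (0 XOR 0))) -> 0
  row 3 [0011]: (0 AND ((1 IMPLIES 0) IMPLIES (0 XOR 1))) -> 0
  row 4 [0100]: (1 AND ((0 IMPLIES 0) IMPLIES (1 XOR 0))) -> 1
  row 5 [0101]: (1 AND ((0 IMPLIES 0) IMPLIES (1 XOR 1))) -> 0
  row 6 [0110]: (1 AND ((1 IMPLIES 0) IMPLIES (1 XOR 0))) -> 1
  row 7 [0111]: (1 AND ((1 IMPLIES 0) IMPLIES (1 XOR 1))) -> 1
  row 8 [1000]: (0 AND ((0 IMPLIES 1) IMPLIES (0 XOR 0))) -> 0
  row 9 [1001]: (0 AND ((0 IMPLIES 1) IMPLIES (0 XOR 1))) -> 0
  row 10 [1010]: (0 AND ((1 IMPLIES 1) IMPLIES (0 XOR 0))) -> 0
  row 11 [1011]: (0 AND ((1 IMPLIES 1) IMPLIES (0 XOR 1))) -> 0
  row 12 [1100]: (1 AND ((0 IMPLIES 1) IMPLIES (1 XOR 0))) -> 1
  row 13 [1101]: (1 AND ((0 IMPLIES 1) IMPLIES (1 XOR 1))) -> 0
  row 14 [1110]: (1 AND ((1 IMPLIES 1) IMPLIES (1 XOR 0))) -> 1
  row 15 [1111]: (1 AND ((1 IMPLIES 1) IMPLIES (1 XOR 1))) -> 0
Full result column, 4 rows per line (P1,P2 fixed per line; P3,P4 runs 00..11 left to right):
  rows 0-3 [P1,P2=00]: 0000  = hex 0
  rows 4-7 [P1,P2=01]: 1011  = hex B
  rows 8-11 [P1,P2=10]: 0000  = hex 0
  rows 12-15 [P1,P2=11]: 1010  = hex A
Output column (row 0 .. row 15) = 0000101100001010
Output column grouped in 4s = 0000 1011 0000 1010 = 0x0B0A
Convert to decimal digit by digit (value = value*16 + digit):
  0 -> 0
  0*16 + 11 (B) = 11
  11*16 + 0 = 176
  176*16 + 10 (A) = 2826
Decimal = 2826

2826


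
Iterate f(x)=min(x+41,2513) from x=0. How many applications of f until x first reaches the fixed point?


Step 1: x=0, cap=2513, increment=41
Step 2: x grows by 41 each step until capped at 2513; fixed point is x=2513
Step 3: iterations = ceil(2513/41) = 62

62


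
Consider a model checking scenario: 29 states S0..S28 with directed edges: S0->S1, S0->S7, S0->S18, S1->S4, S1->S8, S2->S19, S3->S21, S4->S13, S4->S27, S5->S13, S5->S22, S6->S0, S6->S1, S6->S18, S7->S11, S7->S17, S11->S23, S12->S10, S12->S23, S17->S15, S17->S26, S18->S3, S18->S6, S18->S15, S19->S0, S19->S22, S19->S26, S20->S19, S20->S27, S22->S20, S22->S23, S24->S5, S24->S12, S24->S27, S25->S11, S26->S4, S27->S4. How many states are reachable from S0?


BFS from S0:
  layer 0: {S0}
  layer 1: {S1, S7, S18}
  layer 2: {S3, S4, S6, S8, S11, S15, S17}
  layer 3: {S13, S21, S23, S26, S27}
Reachable set: {S0, S1, S3, S4, S6, S7, S8, S11, S13, S15, S17, S18, S21, S23, S26, S27}
Count = 16

16


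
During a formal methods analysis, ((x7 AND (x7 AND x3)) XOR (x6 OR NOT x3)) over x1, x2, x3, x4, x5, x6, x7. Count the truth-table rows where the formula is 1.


Formula: ((x7 AND (x7 AND x3)) XOR (x6 OR NOT x3)) over 7 vars (128 rows)
Evaluate each row (x1, x2, x3, x4, x5, x6, x7 as bits, MSB first):
  row 0 [0000000]: ((0 AND (0 AND 0)) XOR (0 OR NOT 0)) -> 1
  row 1 [0000001]: ((1 AND (1 AND 0)) XOR (0 OR NOT 0)) -> 1
  row 2 [0000010]: ((0 AND (0 AND 0)) XOR (1 OR NOT 0)) -> 1
  row 3 [0000011]: ((1 AND (1 AND 0)) XOR (1 OR NOT 0)) -> 1
  row 4 [0000100]: ((0 AND (0 AND 0)) XOR (0 OR NOT 0)) -> 1
  (every remaining row is evaluated the same way; all 128 results are listed next)
Full result column, 8 rows per line (x1,x2,x3,x4 fixed per line; x5,x6,x7 runs 000..111 left to right):
  rows 0-7 [x1,x2,x3,x4=0000]: 11111111  (ones: 8)
  rows 8-15 [x1,x2,x3,x4=0001]: 11111111  (ones: 8)
  rows 16-23 [x1,x2,x3,x4=0010]: 01100110  (ones: 4)
  rows 24-31 [x1,x2,x3,x4=0011]: 01100110  (ones: 4)
  rows 32-39 [x1,x2,x3,x4=0100]: 11111111  (ones: 8)
  rows 40-47 [x1,x2,x3,x4=0101]: 11111111  (ones: 8)
  rows 48-55 [x1,x2,x3,x4=0110]: 01100110  (ones: 4)
  rows 56-63 [x1,x2,x3,x4=0111]: 01100110  (ones: 4)
  rows 64-71 [x1,x2,x3,x4=1000]: 11111111  (ones: 8)
  rows 72-79 [x1,x2,x3,x4=1001]: 11111111  (ones: 8)
  rows 80-87 [x1,x2,x3,x4=1010]: 01100110  (ones: 4)
  rows 88-95 [x1,x2,x3,x4=1011]: 01100110  (ones: 4)
  rows 96-103 [x1,x2,x3,x4=1100]: 11111111  (ones: 8)
  rows 104-111 [x1,x2,x3,x4=1101]: 11111111  (ones: 8)
  rows 112-119 [x1,x2,x3,x4=1110]: 01100110  (ones: 4)
  rows 120-127 [x1,x2,x3,x4=1111]: 01100110  (ones: 4)
Count of 1-rows = 8+8+4+4+8+8+4+4+8+8+4+4+8+8+4+4 = 96

96


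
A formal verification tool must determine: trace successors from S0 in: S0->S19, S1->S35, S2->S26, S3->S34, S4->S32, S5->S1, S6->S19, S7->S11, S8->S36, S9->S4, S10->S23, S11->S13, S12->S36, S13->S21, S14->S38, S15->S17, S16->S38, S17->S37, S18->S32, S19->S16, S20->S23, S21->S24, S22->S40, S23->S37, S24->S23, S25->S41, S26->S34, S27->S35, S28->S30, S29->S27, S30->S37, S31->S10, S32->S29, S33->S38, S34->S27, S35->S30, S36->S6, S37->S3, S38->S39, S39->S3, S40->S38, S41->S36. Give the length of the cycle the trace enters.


Trace from S0 until a state repeats:
  S0 -> S19 -> S16 -> S38 -> S39 -> S3 -> S34 -> S27 -> S35 -> S30 -> S37 -> S3
S3 first seen at step 5, revisited at step 11.
Cycle length = 11 - 5 = 6

6


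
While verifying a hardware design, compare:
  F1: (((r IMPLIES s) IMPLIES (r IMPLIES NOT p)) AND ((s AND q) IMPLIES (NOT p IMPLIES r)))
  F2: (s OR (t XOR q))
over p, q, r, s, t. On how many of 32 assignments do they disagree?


F1 = (((r IMPLIES s) IMPLIES (r IMPLIES NOT p)) AND ((s AND q) IMPLIES (NOT p IMPLIES r)))
F2 = (s OR (t XOR q))
Evaluate both on each of 32 rows (bits = p,q,r,s,t):
  row 0 [00000]: F1=1 F2=0 (differ) -> 1
  row 1 [00001]: F1=1 F2=1 -> 0
  row 2 [00010]: F1=1 F2=1 -> 0
  row 3 [00011]: F1=1 F2=1 -> 0
  row 4 [00100]: F1=1 F2=0 (differ) -> 1
  row 5 [00101]: F1=1 F2=1 -> 0
  row 6 [00110]: F1=1 F2=1 -> 0
  row 7 [00111]: F1=1 F2=1 -> 0
  row 8 [01000]: F1=1 F2=1 -> 0
  row 9 [01001]: F1=1 F2=0 (differ) -> 1
  row 10 [01010]: F1=0 F2=1 (differ) -> 1
  row 11 [01011]: F1=0 F2=1 (differ) -> 1
  row 12 [01100]: F1=1 F2=1 -> 0
  row 13 [01101]: F1=1 F2=0 (differ) -> 1
  row 14 [01110]: F1=1 F2=1 -> 0
  row 15 [01111]: F1=1 F2=1 -> 0
  row 16 [10000]: F1=1 F2=0 (differ) -> 1
  row 17 [10001]: F1=1 F2=1 -> 0
  row 18 [10010]: F1=1 F2=1 -> 0
  row 19 [10011]: F1=1 F2=1 -> 0
  row 20 [10100]: F1=1 F2=0 (differ) -> 1
  row 21 [10101]: F1=1 F2=1 -> 0
  row 22 [10110]: F1=0 F2=1 (differ) -> 1
  row 23 [10111]: F1=0 F2=1 (differ) -> 1
  row 24 [11000]: F1=1 F2=1 -> 0
  row 25 [11001]: F1=1 F2=0 (differ) -> 1
  row 26 [11010]: F1=1 F2=1 -> 0
  row 27 [11011]: F1=1 F2=1 -> 0
  row 28 [11100]: F1=1 F2=1 -> 0
  row 29 [11101]: F1=1 F2=0 (differ) -> 1
  row 30 [11110]: F1=0 F2=1 (differ) -> 1
  row 31 [11111]: F1=0 F2=1 (differ) -> 1
Full result column, 8 rows per line (p,q fixed per line; r,s,t runs 000..111 left to right):
  rows 0-7 [p,q=00]: 10001000  (ones: 2)
  rows 8-15 [p,q=01]: 01110100  (ones: 4)
  rows 16-23 [p,q=10]: 10001011  (ones: 4)
  rows 24-31 [p,q=11]: 01000111  (ones: 4)
Disagreements = 2+4+4+4 = 14

14


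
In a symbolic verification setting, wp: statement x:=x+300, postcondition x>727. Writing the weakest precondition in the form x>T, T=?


Formula: wp(x:=E, P) = P[E/x] (substitute E for x in postcondition)
Step 1: Postcondition: x>727
Step 2: Substitute x+300 for x: x+300>727
Step 3: Solve for x: x > 727-300 = 427

427


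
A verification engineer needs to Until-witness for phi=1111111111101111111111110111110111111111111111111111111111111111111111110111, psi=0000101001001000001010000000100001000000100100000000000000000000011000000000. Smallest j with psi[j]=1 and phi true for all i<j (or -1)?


(phi U psi) at 0: need smallest j with psi[j]=1 and phi[i]=1 for all i in [0,j).
Scan from step 0:
  step 0: phi=1, psi=0 -> continue
  step 1: phi=1, psi=0 -> continue
  step 2: phi=1, psi=0 -> continue
  step 3: phi=1, psi=0 -> continue
  step 4: psi=1 and phi held for [0,4) -> witness found
Witness step = 4

4


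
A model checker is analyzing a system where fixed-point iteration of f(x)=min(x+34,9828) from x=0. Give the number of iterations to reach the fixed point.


Step 1: x=0, cap=9828, increment=34
Step 2: x grows by 34 each step until capped at 9828; fixed point is x=9828
Step 3: iterations = ceil(9828/34) = 290

290


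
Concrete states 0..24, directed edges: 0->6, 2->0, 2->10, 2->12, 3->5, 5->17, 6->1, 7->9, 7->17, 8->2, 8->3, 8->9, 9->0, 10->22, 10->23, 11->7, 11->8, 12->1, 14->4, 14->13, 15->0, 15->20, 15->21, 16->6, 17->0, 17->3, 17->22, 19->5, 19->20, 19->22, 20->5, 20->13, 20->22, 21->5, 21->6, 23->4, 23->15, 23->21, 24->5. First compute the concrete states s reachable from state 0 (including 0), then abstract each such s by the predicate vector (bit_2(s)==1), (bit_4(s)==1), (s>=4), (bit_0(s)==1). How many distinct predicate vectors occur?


BFS from 0:
Concrete reachable: {0, 1, 6}
Abstract via predicates (bit_2(s)==1), (bit_4(s)==1), (s>=4), (bit_0(s)==1):
  (0,0,0,0) <- {0}
  (0,0,0,1) <- {1}
  (1,0,1,0) <- {6}
Distinct abstract states = 3

3


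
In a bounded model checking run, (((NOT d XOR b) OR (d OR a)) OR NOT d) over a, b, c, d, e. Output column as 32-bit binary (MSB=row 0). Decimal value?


Formula: (((NOT d XOR b) OR (d OR a)) OR NOT d) over a, b, c, d, e (32 rows)
Evaluate each row (bits = a,b,c,d,e, MSB first):
  row 0 [00000]: (((NOT 0 XOR 0) OR (0 OR 0)) OR NOT 0) -> 1
  row 1 [00001]: (((NOT 0 XOR 0) OR (0 OR 0)) OR NOT 0) -> 1
  row 2 [00010]: (((NOT 1 XOR 0) OR (1 OR 0)) OR NOT 1) -> 1
  row 3 [00011]: (((NOT 1 XOR 0) OR (1 OR 0)) OR NOT 1) -> 1
  row 4 [00100]: (((NOT 0 XOR 0) OR (0 OR 0)) OR NOT 0) -> 1
  row 5 [00101]: (((NOT 0 XOR 0) OR (0 OR 0)) OR NOT 0) -> 1
  row 6 [00110]: (((NOT 1 XOR 0) OR (1 OR 0)) OR NOT 1) -> 1
  row 7 [00111]: (((NOT 1 XOR 0) OR (1 OR 0)) OR NOT 1) -> 1
  row 8 [01000]: (((NOT 0 XOR 1) OR (0 OR 0)) OR NOT 0) -> 1
  row 9 [01001]: (((NOT 0 XOR 1) OR (0 OR 0)) OR NOT 0) -> 1
  row 10 [01010]: (((NOT 1 XOR 1) OR (1 OR 0)) OR NOT 1) -> 1
  row 11 [01011]: (((NOT 1 XOR 1) OR (1 OR 0)) OR NOT 1) -> 1
  row 12 [01100]: (((NOT 0 XOR 1) OR (0 OR 0)) OR NOT 0) -> 1
  row 13 [01101]: (((NOT 0 XOR 1) OR (0 OR 0)) OR NOT 0) -> 1
  row 14 [01110]: (((NOT 1 XOR 1) OR (1 OR 0)) OR NOT 1) -> 1
  row 15 [01111]: (((NOT 1 XOR 1) OR (1 OR 0)) OR NOT 1) -> 1
  row 16 [10000]: (((NOT 0 XOR 0) OR (0 OR 1)) OR NOT 0) -> 1
  row 17 [10001]: (((NOT 0 XOR 0) OR (0 OR 1)) OR NOT 0) -> 1
  row 18 [10010]: (((NOT 1 XOR 0) OR (1 OR 1)) OR NOT 1) -> 1
  row 19 [10011]: (((NOT 1 XOR 0) OR (1 OR 1)) OR NOT 1) -> 1
  row 20 [10100]: (((NOT 0 XOR 0) OR (0 OR 1)) OR NOT 0) -> 1
  row 21 [10101]: (((NOT 0 XOR 0) OR (0 OR 1)) OR NOT 0) -> 1
  row 22 [10110]: (((NOT 1 XOR 0) OR (1 OR 1)) OR NOT 1) -> 1
  row 23 [10111]: (((NOT 1 XOR 0) OR (1 OR 1)) OR NOT 1) -> 1
  row 24 [11000]: (((NOT 0 XOR 1) OR (0 OR 1)) OR NOT 0) -> 1
  row 25 [11001]: (((NOT 0 XOR 1) OR (0 OR 1)) OR NOT 0) -> 1
  row 26 [11010]: (((NOT 1 XOR 1) OR (1 OR 1)) OR NOT 1) -> 1
  row 27 [11011]: (((NOT 1 XOR 1) OR (1 OR 1)) OR NOT 1) -> 1
  row 28 [11100]: (((NOT 0 XOR 1) OR (0 OR 1)) OR NOT 0) -> 1
  row 29 [11101]: (((NOT 0 XOR 1) OR (0 OR 1)) OR NOT 0) -> 1
  row 30 [11110]: (((NOT 1 XOR 1) OR (1 OR 1)) OR NOT 1) -> 1
  row 31 [11111]: (((NOT 1 XOR 1) OR (1 OR 1)) OR NOT 1) -> 1
Full result column, 4 rows per line (a,b,c fixed per line; d,e runs 00..11 left to right):
  rows 0-3 [a,b,c=000]: 1111  = hex F
  rows 4-7 [a,b,c=001]: 1111  = hex F
  rows 8-11 [a,b,c=010]: 1111  = hex F
  rows 12-15 [a,b,c=011]: 1111  = hex F
  rows 16-19 [a,b,c=100]: 1111  = hex F
  rows 20-23 [a,b,c=101]: 1111  = hex F
  rows 24-27 [a,b,c=110]: 1111  = hex F
  rows 28-31 [a,b,c=111]: 1111  = hex F
Output column (row 0 .. row 31) = 11111111111111111111111111111111
Output column grouped in 4s = 1111 1111 1111 1111 1111 1111 1111 1111 = 0xFFFFFFFF
Convert to decimal digit by digit (value = value*16 + digit):
  F -> 15
  15*16 + 15 (F) = 255
  255*16 + 15 (F) = 4095
  4095*16 + 15 (F) = 65535
  65535*16 + 15 (F) = 1048575
  1048575*16 + 15 (F) = 16777215
  16777215*16 + 15 (F) = 268435455
  268435455*16 + 15 (F) = 4294967295
Decimal = 4294967295

4294967295


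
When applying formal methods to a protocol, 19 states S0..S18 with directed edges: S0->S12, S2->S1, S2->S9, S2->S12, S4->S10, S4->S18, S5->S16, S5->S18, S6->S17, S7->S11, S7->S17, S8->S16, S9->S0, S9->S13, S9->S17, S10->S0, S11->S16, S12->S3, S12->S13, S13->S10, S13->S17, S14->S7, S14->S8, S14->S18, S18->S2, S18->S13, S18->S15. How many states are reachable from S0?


BFS from S0:
  layer 0: {S0}
  layer 1: {S12}
  layer 2: {S3, S13}
  layer 3: {S10, S17}
Reachable set: {S0, S3, S10, S12, S13, S17}
Count = 6

6


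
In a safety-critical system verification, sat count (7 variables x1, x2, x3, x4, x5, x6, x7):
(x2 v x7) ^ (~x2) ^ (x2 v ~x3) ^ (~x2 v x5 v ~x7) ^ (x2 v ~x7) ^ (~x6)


CNF with 6 clauses over 7 vars (128 assignments).
An assignment satisfies CNF iff every clause has >=1 true literal.
Check each row (bits = x1,x2,x3,x4,x5,x6,x7; clause T/F shown):
  row 0 [0000000]: clauses=FTTTTT -> 0
  row 1 [0000001]: clauses=TTTTFT -> 0
  row 2 [0000010]: clauses=FTTTTF -> 0
  row 3 [0000011]: clauses=TTTTFF -> 0
  row 4 [0000100]: clauses=FTTTTT -> 0
  (every remaining row is evaluated the same way; all 128 results are listed next)
Full result column, 8 rows per line (x1,x2,x3,x4 fixed per line; x5,x6,x7 runs 000..111 left to right):
  rows 0-7 [x1,x2,x3,x4=0000]: 00000000  (ones: 0)
  rows 8-15 [x1,x2,x3,x4=0001]: 00000000  (ones: 0)
  rows 16-23 [x1,x2,x3,x4=0010]: 00000000  (ones: 0)
  rows 24-31 [x1,x2,x3,x4=0011]: 00000000  (ones: 0)
  rows 32-39 [x1,x2,x3,x4=0100]: 00000000  (ones: 0)
  rows 40-47 [x1,x2,x3,x4=0101]: 00000000  (ones: 0)
  rows 48-55 [x1,x2,x3,x4=0110]: 00000000  (ones: 0)
  rows 56-63 [x1,x2,x3,x4=0111]: 00000000  (ones: 0)
  rows 64-71 [x1,x2,x3,x4=1000]: 00000000  (ones: 0)
  rows 72-79 [x1,x2,x3,x4=1001]: 00000000  (ones: 0)
  rows 80-87 [x1,x2,x3,x4=1010]: 00000000  (ones: 0)
  rows 88-95 [x1,x2,x3,x4=1011]: 00000000  (ones: 0)
  rows 96-103 [x1,x2,x3,x4=1100]: 00000000  (ones: 0)
  rows 104-111 [x1,x2,x3,x4=1101]: 00000000  (ones: 0)
  rows 112-119 [x1,x2,x3,x4=1110]: 00000000  (ones: 0)
  rows 120-127 [x1,x2,x3,x4=1111]: 00000000  (ones: 0)
Satisfying assignments = 0+0+0+0+0+0+0+0+0+0+0+0+0+0+0+0 = 0

0


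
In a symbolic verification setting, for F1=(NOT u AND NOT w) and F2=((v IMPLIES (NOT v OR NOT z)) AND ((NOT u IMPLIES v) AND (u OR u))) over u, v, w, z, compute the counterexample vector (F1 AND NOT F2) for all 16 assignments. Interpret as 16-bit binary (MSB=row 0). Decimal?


F1 = (NOT u AND NOT w)
F2 = ((v IMPLIES (NOT v OR NOT z)) AND ((NOT u IMPLIES v) AND (u OR u)))
Counterexample to F1=>F2 is where F1=1 and F2=0.
Evaluate each row (bits = u,v,w,z, MSB first):
  row 0 [0000]: F1=1 F2=0 -> F1&~F2 -> 1
  row 1 [0001]: F1=1 F2=0 -> F1&~F2 -> 1
  row 2 [0010]: F1=0 F2=0 -> F1&~F2 -> 0
  row 3 [0011]: F1=0 F2=0 -> F1&~F2 -> 0
  row 4 [0100]: F1=1 F2=0 -> F1&~F2 -> 1
  row 5 [0101]: F1=1 F2=0 -> F1&~F2 -> 1
  row 6 [0110]: F1=0 F2=0 -> F1&~F2 -> 0
  row 7 [0111]: F1=0 F2=0 -> F1&~F2 -> 0
  row 8 [1000]: F1=0 F2=1 -> F1&~F2 -> 0
  row 9 [1001]: F1=0 F2=1 -> F1&~F2 -> 0
  row 10 [1010]: F1=0 F2=1 -> F1&~F2 -> 0
  row 11 [1011]: F1=0 F2=1 -> F1&~F2 -> 0
  row 12 [1100]: F1=0 F2=1 -> F1&~F2 -> 0
  row 13 [1101]: F1=0 F2=0 -> F1&~F2 -> 0
  row 14 [1110]: F1=0 F2=1 -> F1&~F2 -> 0
  row 15 [1111]: F1=0 F2=0 -> F1&~F2 -> 0
Full result column, 4 rows per line (u,v fixed per line; w,z runs 00..11 left to right):
  rows 0-3 [u,v=00]: 1100  = hex C
  rows 4-7 [u,v=01]: 1100  = hex C
  rows 8-11 [u,v=10]: 0000  = hex 0
  rows 12-15 [u,v=11]: 0000  = hex 0
Counterexample vector (row 0 .. row 15) = 1100110000000000
Output column grouped in 4s = 1100 1100 0000 0000 = 0xCC00
Convert to decimal digit by digit (value = value*16 + digit):
  C -> 12
  12*16 + 12 (C) = 204
  204*16 + 0 = 3264
  3264*16 + 0 = 52224
Decimal = 52224

52224


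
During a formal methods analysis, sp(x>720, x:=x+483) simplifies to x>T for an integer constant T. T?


Formula: sp(P, x:=E) = exists old_x. (x = E[old_x/x]) AND P[old_x/x] (old_x is the value of x before the assignment; eliminate old_x by solving x = E[old_x/x] for old_x)
Step 1: Precondition P: x>720, i.e. old_x > 720
Step 2: Assignment gives x = old_x + 483, so old_x = x - 483
Step 3: Substitute into P: x - 483 > 720
Step 4: Simplify: x > 720+483 = 1203

1203


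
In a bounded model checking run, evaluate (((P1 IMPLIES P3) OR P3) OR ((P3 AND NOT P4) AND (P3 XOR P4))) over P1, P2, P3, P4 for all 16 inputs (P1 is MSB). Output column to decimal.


Formula: (((P1 IMPLIES P3) OR P3) OR ((P3 AND NOT P4) AND (P3 XOR P4))) over P1, P2, P3, P4 (16 rows)
Evaluate each row (bits = P1,P2,P3,P4, MSB first):
  row 0 [0000]: (((0 IMPLIES 0) OR 0) OR ((0 AND NOT 0) AND (0 XOR 0))) -> 1
  row 1 [0001]: (((0 IMPLIES 0) OR 0) OR ((0 AND NOT 1) AND (0 XOR 1))) -> 1
  row 2 [0010]: (((0 IMPLIES 1) OR 1) OR ((1 AND NOT 0) AND (1 XOR 0))) -> 1
  row 3 [0011]: (((0 IMPLIES 1) OR 1) OR ((1 AND NOT 1) AND (1 XOR 1))) -> 1
  row 4 [0100]: (((0 IMPLIES 0) OR 0) OR ((0 AND NOT 0) AND (0 XOR 0))) -> 1
  row 5 [0101]: (((0 IMPLIES 0) OR 0) OR ((0 AND NOT 1) AND (0 XOR 1))) -> 1
  row 6 [0110]: (((0 IMPLIES 1) OR 1) OR ((1 AND NOT 0) AND (1 XOR 0))) -> 1
  row 7 [0111]: (((0 IMPLIES 1) OR 1) OR ((1 AND NOT 1) AND (1 XOR 1))) -> 1
  row 8 [1000]: (((1 IMPLIES 0) OR 0) OR ((0 AND NOT 0) AND (0 XOR 0))) -> 0
  row 9 [1001]: (((1 IMPLIES 0) OR 0) OR ((0 AND NOT 1) AND (0 XOR 1))) -> 0
  row 10 [1010]: (((1 IMPLIES 1) OR 1) OR ((1 AND NOT 0) AND (1 XOR 0))) -> 1
  row 11 [1011]: (((1 IMPLIES 1) OR 1) OR ((1 AND NOT 1) AND (1 XOR 1))) -> 1
  row 12 [1100]: (((1 IMPLIES 0) OR 0) OR ((0 AND NOT 0) AND (0 XOR 0))) -> 0
  row 13 [1101]: (((1 IMPLIES 0) OR 0) OR ((0 AND NOT 1) AND (0 XOR 1))) -> 0
  row 14 [1110]: (((1 IMPLIES 1) OR 1) OR ((1 AND NOT 0) AND (1 XOR 0))) -> 1
  row 15 [1111]: (((1 IMPLIES 1) OR 1) OR ((1 AND NOT 1) AND (1 XOR 1))) -> 1
Full result column, 4 rows per line (P1,P2 fixed per line; P3,P4 runs 00..11 left to right):
  rows 0-3 [P1,P2=00]: 1111  = hex F
  rows 4-7 [P1,P2=01]: 1111  = hex F
  rows 8-11 [P1,P2=10]: 0011  = hex 3
  rows 12-15 [P1,P2=11]: 0011  = hex 3
Output column (row 0 .. row 15) = 1111111100110011
Output column grouped in 4s = 1111 1111 0011 0011 = 0xFF33
Convert to decimal digit by digit (value = value*16 + digit):
  F -> 15
  15*16 + 15 (F) = 255
  255*16 + 3 = 4083
  4083*16 + 3 = 65331
Decimal = 65331

65331


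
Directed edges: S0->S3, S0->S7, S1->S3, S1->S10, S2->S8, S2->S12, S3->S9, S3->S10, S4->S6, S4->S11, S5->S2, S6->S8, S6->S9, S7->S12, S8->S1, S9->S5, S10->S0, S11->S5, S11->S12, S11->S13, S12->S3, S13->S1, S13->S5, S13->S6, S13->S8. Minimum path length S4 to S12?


BFS layer-by-layer from S4:
  dist 0: {S4}
  dist 1: {S6, S11}
  dist 2: {S5, S8, S9, S12, S13}
  -> S12 reached at distance 2
Shortest path length = 2

2


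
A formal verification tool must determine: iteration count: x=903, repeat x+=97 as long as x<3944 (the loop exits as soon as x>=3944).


Step 1: x goes from 903 toward 3944 by 97; the body runs while x<3944, so iterations = ceil((bound-start)/step)
Step 2: Distance=3041
Step 3: ceil(3041/97)=32

32


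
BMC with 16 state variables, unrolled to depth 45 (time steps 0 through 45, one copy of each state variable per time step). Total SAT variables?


BMC unrolls to depth k, creating one copy of each state var for steps 0..k.
Step count = 45 + 1 = 46 (steps 0 through 45)
Vars per step = 16
Total = 16 * 46 = 736

736


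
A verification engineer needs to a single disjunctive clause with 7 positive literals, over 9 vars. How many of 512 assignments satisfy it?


Step 1: Total=2^9=512
Step 2: Unsat when all 7 false: 2^2=4
Step 3: Sat=512-4=508

508


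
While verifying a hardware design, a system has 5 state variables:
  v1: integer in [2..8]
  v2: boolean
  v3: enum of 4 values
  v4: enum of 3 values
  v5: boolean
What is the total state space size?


State space = product of domain sizes of all variables.
Domain sizes:
  v1 (integer in [2..8]): 7
  v2 (boolean): 2
  v3 (enum of 4 values): 4
  v4 (enum of 3 values): 3
  v5 (boolean): 2
Product = 7 * 2 * 4 * 3 * 2 = 336

336


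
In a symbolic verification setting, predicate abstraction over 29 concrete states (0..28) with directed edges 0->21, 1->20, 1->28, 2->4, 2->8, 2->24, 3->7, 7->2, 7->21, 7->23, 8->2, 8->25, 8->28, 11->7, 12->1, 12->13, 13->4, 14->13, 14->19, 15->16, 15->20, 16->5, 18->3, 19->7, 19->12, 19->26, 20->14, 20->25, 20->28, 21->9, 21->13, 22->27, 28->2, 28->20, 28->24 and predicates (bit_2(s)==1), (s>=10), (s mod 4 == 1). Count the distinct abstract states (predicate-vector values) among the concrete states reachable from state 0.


BFS from 0:
Concrete reachable: {0, 4, 9, 13, 21}
Abstract via predicates (bit_2(s)==1), (s>=10), (s mod 4 == 1):
  (0,0,0) <- {0}
  (0,0,1) <- {9}
  (1,0,0) <- {4}
  (1,1,1) <- {13, 21}
Distinct abstract states = 4

4


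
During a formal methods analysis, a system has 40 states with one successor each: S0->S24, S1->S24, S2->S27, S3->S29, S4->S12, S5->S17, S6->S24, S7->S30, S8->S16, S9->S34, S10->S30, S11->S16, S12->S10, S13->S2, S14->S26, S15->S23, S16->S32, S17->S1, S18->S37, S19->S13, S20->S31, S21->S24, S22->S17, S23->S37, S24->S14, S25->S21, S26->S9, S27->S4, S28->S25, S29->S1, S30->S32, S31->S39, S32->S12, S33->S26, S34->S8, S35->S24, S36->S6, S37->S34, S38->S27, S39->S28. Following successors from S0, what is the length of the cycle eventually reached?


Trace from S0 until a state repeats:
  S0 -> S24 -> S14 -> S26 -> S9 -> S34 -> S8 -> S16 -> S32 -> S12 -> S10 -> S30 -> S32
S32 first seen at step 8, revisited at step 12.
Cycle length = 12 - 8 = 4

4


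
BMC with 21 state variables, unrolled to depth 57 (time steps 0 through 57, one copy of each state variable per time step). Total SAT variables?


BMC unrolls to depth k, creating one copy of each state var for steps 0..k.
Step count = 57 + 1 = 58 (steps 0 through 57)
Vars per step = 21
Total = 21 * 58 = 1218

1218


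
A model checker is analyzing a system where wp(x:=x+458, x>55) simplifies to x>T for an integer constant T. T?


Formula: wp(x:=E, P) = P[E/x] (substitute E for x in postcondition)
Step 1: Postcondition: x>55
Step 2: Substitute x+458 for x: x+458>55
Step 3: Solve for x: x > 55-458 = -403

-403


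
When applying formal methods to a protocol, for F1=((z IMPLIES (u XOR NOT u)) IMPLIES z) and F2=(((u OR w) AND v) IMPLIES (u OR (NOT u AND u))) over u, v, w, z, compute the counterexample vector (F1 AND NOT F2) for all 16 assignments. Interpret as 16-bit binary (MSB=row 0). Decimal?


F1 = ((z IMPLIES (u XOR NOT u)) IMPLIES z)
F2 = (((u OR w) AND v) IMPLIES (u OR (NOT u AND u)))
Counterexample to F1=>F2 is where F1=1 and F2=0.
Evaluate each row (bits = u,v,w,z, MSB first):
  row 0 [0000]: F1=0 F2=1 -> F1&~F2 -> 0
  row 1 [0001]: F1=1 F2=1 -> F1&~F2 -> 0
  row 2 [0010]: F1=0 F2=1 -> F1&~F2 -> 0
  row 3 [0011]: F1=1 F2=1 -> F1&~F2 -> 0
  row 4 [0100]: F1=0 F2=1 -> F1&~F2 -> 0
  row 5 [0101]: F1=1 F2=1 -> F1&~F2 -> 0
  row 6 [0110]: F1=0 F2=0 -> F1&~F2 -> 0
  row 7 [0111]: F1=1 F2=0 -> F1&~F2 -> 1
  row 8 [1000]: F1=0 F2=1 -> F1&~F2 -> 0
  row 9 [1001]: F1=1 F2=1 -> F1&~F2 -> 0
  row 10 [1010]: F1=0 F2=1 -> F1&~F2 -> 0
  row 11 [1011]: F1=1 F2=1 -> F1&~F2 -> 0
  row 12 [1100]: F1=0 F2=1 -> F1&~F2 -> 0
  row 13 [1101]: F1=1 F2=1 -> F1&~F2 -> 0
  row 14 [1110]: F1=0 F2=1 -> F1&~F2 -> 0
  row 15 [1111]: F1=1 F2=1 -> F1&~F2 -> 0
Full result column, 4 rows per line (u,v fixed per line; w,z runs 00..11 left to right):
  rows 0-3 [u,v=00]: 0000  = hex 0
  rows 4-7 [u,v=01]: 0001  = hex 1
  rows 8-11 [u,v=10]: 0000  = hex 0
  rows 12-15 [u,v=11]: 0000  = hex 0
Counterexample vector (row 0 .. row 15) = 0000000100000000
Output column grouped in 4s = 0000 0001 0000 0000 = 0x0100
Convert to decimal digit by digit (value = value*16 + digit):
  0 -> 0
  0*16 + 1 = 1
  1*16 + 0 = 16
  16*16 + 0 = 256
Decimal = 256

256


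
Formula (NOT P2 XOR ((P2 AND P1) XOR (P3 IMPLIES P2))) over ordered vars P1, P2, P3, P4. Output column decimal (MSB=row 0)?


Formula: (NOT P2 XOR ((P2 AND P1) XOR (P3 IMPLIES P2))) over P1, P2, P3, P4 (16 rows)
Evaluate each row (bits = P1,P2,P3,P4, MSB first):
  row 0 [0000]: (NOT 0 XOR ((0 AND 0) XOR (0 IMPLIES 0))) -> 0
  row 1 [0001]: (NOT 0 XOR ((0 AND 0) XOR (0 IMPLIES 0))) -> 0
  row 2 [0010]: (NOT 0 XOR ((0 AND 0) XOR (1 IMPLIES 0))) -> 1
  row 3 [0011]: (NOT 0 XOR ((0 AND 0) XOR (1 IMPLIES 0))) -> 1
  row 4 [0100]: (NOT 1 XOR ((1 AND 0) XOR (0 IMPLIES 1))) -> 1
  row 5 [0101]: (NOT 1 XOR ((1 AND 0) XOR (0 IMPLIES 1))) -> 1
  row 6 [0110]: (NOT 1 XOR ((1 AND 0) XOR (1 IMPLIES 1))) -> 1
  row 7 [0111]: (NOT 1 XOR ((1 AND 0) XOR (1 IMPLIES 1))) -> 1
  row 8 [1000]: (NOT 0 XOR ((0 AND 1) XOR (0 IMPLIES 0))) -> 0
  row 9 [1001]: (NOT 0 XOR ((0 AND 1) XOR (0 IMPLIES 0))) -> 0
  row 10 [1010]: (NOT 0 XOR ((0 AND 1) XOR (1 IMPLIES 0))) -> 1
  row 11 [1011]: (NOT 0 XOR ((0 AND 1) XOR (1 IMPLIES 0))) -> 1
  row 12 [1100]: (NOT 1 XOR ((1 AND 1) XOR (0 IMPLIES 1))) -> 0
  row 13 [1101]: (NOT 1 XOR ((1 AND 1) XOR (0 IMPLIES 1))) -> 0
  row 14 [1110]: (NOT 1 XOR ((1 AND 1) XOR (1 IMPLIES 1))) -> 0
  row 15 [1111]: (NOT 1 XOR ((1 AND 1) XOR (1 IMPLIES 1))) -> 0
Full result column, 4 rows per line (P1,P2 fixed per line; P3,P4 runs 00..11 left to right):
  rows 0-3 [P1,P2=00]: 0011  = hex 3
  rows 4-7 [P1,P2=01]: 1111  = hex F
  rows 8-11 [P1,P2=10]: 0011  = hex 3
  rows 12-15 [P1,P2=11]: 0000  = hex 0
Output column (row 0 .. row 15) = 0011111100110000
Output column grouped in 4s = 0011 1111 0011 0000 = 0x3F30
Convert to decimal digit by digit (value = value*16 + digit):
  3 -> 3
  3*16 + 15 (F) = 63
  63*16 + 3 = 1011
  1011*16 + 0 = 16176
Decimal = 16176

16176


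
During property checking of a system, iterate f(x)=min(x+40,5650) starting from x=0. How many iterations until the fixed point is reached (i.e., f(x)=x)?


Step 1: x=0, cap=5650, increment=40
Step 2: x grows by 40 each step until capped at 5650; fixed point is x=5650
Step 3: iterations = ceil(5650/40) = 142

142


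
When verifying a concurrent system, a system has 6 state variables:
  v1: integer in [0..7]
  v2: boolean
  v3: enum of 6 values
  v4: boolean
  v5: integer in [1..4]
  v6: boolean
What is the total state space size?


State space = product of domain sizes of all variables.
Domain sizes:
  v1 (integer in [0..7]): 8
  v2 (boolean): 2
  v3 (enum of 6 values): 6
  v4 (boolean): 2
  v5 (integer in [1..4]): 4
  v6 (boolean): 2
Product = 8 * 2 * 6 * 2 * 4 * 2 = 1536

1536


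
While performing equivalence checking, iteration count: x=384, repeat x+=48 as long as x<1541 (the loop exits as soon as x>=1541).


Step 1: x goes from 384 toward 1541 by 48; the body runs while x<1541, so iterations = ceil((bound-start)/step)
Step 2: Distance=1157
Step 3: ceil(1157/48)=25

25


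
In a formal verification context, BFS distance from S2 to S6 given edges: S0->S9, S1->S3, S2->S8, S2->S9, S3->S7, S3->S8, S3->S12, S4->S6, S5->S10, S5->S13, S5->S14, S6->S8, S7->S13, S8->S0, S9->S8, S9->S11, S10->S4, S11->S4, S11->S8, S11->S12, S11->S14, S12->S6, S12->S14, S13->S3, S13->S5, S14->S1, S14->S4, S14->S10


BFS layer-by-layer from S2:
  dist 0: {S2}
  dist 1: {S8, S9}
  dist 2: {S0, S11}
  dist 3: {S4, S12, S14}
  dist 4: {S1, S6, S10}
  -> S6 reached at distance 4
Shortest path length = 4

4


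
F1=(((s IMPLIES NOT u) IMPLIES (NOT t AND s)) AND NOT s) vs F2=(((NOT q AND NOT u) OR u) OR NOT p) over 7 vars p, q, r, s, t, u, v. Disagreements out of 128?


F1 = (((s IMPLIES NOT u) IMPLIES (NOT t AND s)) AND NOT s)
F2 = (((NOT q AND NOT u) OR u) OR NOT p)
Evaluate both on each of 128 rows (bits = p,q,r,s,t,u,v):
  row 0 [0000000]: F1=0 F2=1 (differ) -> 1
  row 1 [0000001]: F1=0 F2=1 (differ) -> 1
  row 2 [0000010]: F1=0 F2=1 (differ) -> 1
  row 3 [0000011]: F1=0 F2=1 (differ) -> 1
  row 4 [0000100]: F1=0 F2=1 (differ) -> 1
  (every remaining row is evaluated the same way; all 128 results are listed next)
Full result column, 8 rows per line (p,q,r,s fixed per line; t,u,v runs 000..111 left to right):
  rows 0-7 [p,q,r,s=0000]: 11111111  (ones: 8)
  rows 8-15 [p,q,r,s=0001]: 11111111  (ones: 8)
  rows 16-23 [p,q,r,s=0010]: 11111111  (ones: 8)
  rows 24-31 [p,q,r,s=0011]: 11111111  (ones: 8)
  rows 32-39 [p,q,r,s=0100]: 11111111  (ones: 8)
  rows 40-47 [p,q,r,s=0101]: 11111111  (ones: 8)
  rows 48-55 [p,q,r,s=0110]: 11111111  (ones: 8)
  rows 56-63 [p,q,r,s=0111]: 11111111  (ones: 8)
  rows 64-71 [p,q,r,s=1000]: 11111111  (ones: 8)
  rows 72-79 [p,q,r,s=1001]: 11111111  (ones: 8)
  rows 80-87 [p,q,r,s=1010]: 11111111  (ones: 8)
  rows 88-95 [p,q,r,s=1011]: 11111111  (ones: 8)
  rows 96-103 [p,q,r,s=1100]: 00110011  (ones: 4)
  rows 104-111 [p,q,r,s=1101]: 00110011  (ones: 4)
  rows 112-119 [p,q,r,s=1110]: 00110011  (ones: 4)
  rows 120-127 [p,q,r,s=1111]: 00110011  (ones: 4)
Disagreements = 8+8+8+8+8+8+8+8+8+8+8+8+4+4+4+4 = 112

112


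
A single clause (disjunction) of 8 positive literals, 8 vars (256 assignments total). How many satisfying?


Step 1: Total=2^8=256
Step 2: Unsat when all 8 false: 2^0=1
Step 3: Sat=256-1=255

255


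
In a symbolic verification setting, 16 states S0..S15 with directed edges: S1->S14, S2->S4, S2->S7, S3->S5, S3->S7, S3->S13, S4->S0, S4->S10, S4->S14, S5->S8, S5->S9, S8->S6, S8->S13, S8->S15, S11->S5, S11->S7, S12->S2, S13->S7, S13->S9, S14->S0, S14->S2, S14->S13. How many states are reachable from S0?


BFS from S0:
  layer 0: {S0}
Reachable set: {S0}
Count = 1

1


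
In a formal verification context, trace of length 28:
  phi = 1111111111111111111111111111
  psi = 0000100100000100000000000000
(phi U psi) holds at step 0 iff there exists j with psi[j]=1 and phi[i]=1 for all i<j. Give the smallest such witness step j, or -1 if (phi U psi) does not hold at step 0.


(phi U psi) at 0: need smallest j with psi[j]=1 and phi[i]=1 for all i in [0,j).
Scan from step 0:
  step 0: phi=1, psi=0 -> continue
  step 1: phi=1, psi=0 -> continue
  step 2: phi=1, psi=0 -> continue
  step 3: phi=1, psi=0 -> continue
  step 4: psi=1 and phi held for [0,4) -> witness found
Witness step = 4

4


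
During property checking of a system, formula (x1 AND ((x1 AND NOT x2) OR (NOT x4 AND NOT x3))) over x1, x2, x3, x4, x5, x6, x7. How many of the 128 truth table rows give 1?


Formula: (x1 AND ((x1 AND NOT x2) OR (NOT x4 AND NOT x3))) over 7 vars (128 rows)
Evaluate each row (x1, x2, x3, x4, x5, x6, x7 as bits, MSB first):
  row 0 [0000000]: (0 AND ((0 AND NOT 0) OR (NOT 0 AND NOT 0))) -> 0
  row 1 [0000001]: (0 AND ((0 AND NOT 0) OR (NOT 0 AND NOT 0))) -> 0
  row 2 [0000010]: (0 AND ((0 AND NOT 0) OR (NOT 0 AND NOT 0))) -> 0
  row 3 [0000011]: (0 AND ((0 AND NOT 0) OR (NOT 0 AND NOT 0))) -> 0
  row 4 [0000100]: (0 AND ((0 AND NOT 0) OR (NOT 0 AND NOT 0))) -> 0
  (every remaining row is evaluated the same way; all 128 results are listed next)
Full result column, 8 rows per line (x1,x2,x3,x4 fixed per line; x5,x6,x7 runs 000..111 left to right):
  rows 0-7 [x1,x2,x3,x4=0000]: 00000000  (ones: 0)
  rows 8-15 [x1,x2,x3,x4=0001]: 00000000  (ones: 0)
  rows 16-23 [x1,x2,x3,x4=0010]: 00000000  (ones: 0)
  rows 24-31 [x1,x2,x3,x4=0011]: 00000000  (ones: 0)
  rows 32-39 [x1,x2,x3,x4=0100]: 00000000  (ones: 0)
  rows 40-47 [x1,x2,x3,x4=0101]: 00000000  (ones: 0)
  rows 48-55 [x1,x2,x3,x4=0110]: 00000000  (ones: 0)
  rows 56-63 [x1,x2,x3,x4=0111]: 00000000  (ones: 0)
  rows 64-71 [x1,x2,x3,x4=1000]: 11111111  (ones: 8)
  rows 72-79 [x1,x2,x3,x4=1001]: 11111111  (ones: 8)
  rows 80-87 [x1,x2,x3,x4=1010]: 11111111  (ones: 8)
  rows 88-95 [x1,x2,x3,x4=1011]: 11111111  (ones: 8)
  rows 96-103 [x1,x2,x3,x4=1100]: 11111111  (ones: 8)
  rows 104-111 [x1,x2,x3,x4=1101]: 00000000  (ones: 0)
  rows 112-119 [x1,x2,x3,x4=1110]: 00000000  (ones: 0)
  rows 120-127 [x1,x2,x3,x4=1111]: 00000000  (ones: 0)
Count of 1-rows = 0+0+0+0+0+0+0+0+8+8+8+8+8+0+0+0 = 40

40


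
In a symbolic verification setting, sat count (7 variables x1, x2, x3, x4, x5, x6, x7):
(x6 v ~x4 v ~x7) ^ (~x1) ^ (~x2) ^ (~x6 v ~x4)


CNF with 4 clauses over 7 vars (128 assignments).
An assignment satisfies CNF iff every clause has >=1 true literal.
Check each row (bits = x1,x2,x3,x4,x5,x6,x7; clause T/F shown):
  row 0 [0000000]: clauses=TTTT -> 1
  row 1 [0000001]: clauses=TTTT -> 1
  row 2 [0000010]: clauses=TTTT -> 1
  row 3 [0000011]: clauses=TTTT -> 1
  row 4 [0000100]: clauses=TTTT -> 1
  (every remaining row is evaluated the same way; all 128 results are listed next)
Full result column, 8 rows per line (x1,x2,x3,x4 fixed per line; x5,x6,x7 runs 000..111 left to right):
  rows 0-7 [x1,x2,x3,x4=0000]: 11111111  (ones: 8)
  rows 8-15 [x1,x2,x3,x4=0001]: 10001000  (ones: 2)
  rows 16-23 [x1,x2,x3,x4=0010]: 11111111  (ones: 8)
  rows 24-31 [x1,x2,x3,x4=0011]: 10001000  (ones: 2)
  rows 32-39 [x1,x2,x3,x4=0100]: 00000000  (ones: 0)
  rows 40-47 [x1,x2,x3,x4=0101]: 00000000  (ones: 0)
  rows 48-55 [x1,x2,x3,x4=0110]: 00000000  (ones: 0)
  rows 56-63 [x1,x2,x3,x4=0111]: 00000000  (ones: 0)
  rows 64-71 [x1,x2,x3,x4=1000]: 00000000  (ones: 0)
  rows 72-79 [x1,x2,x3,x4=1001]: 00000000  (ones: 0)
  rows 80-87 [x1,x2,x3,x4=1010]: 00000000  (ones: 0)
  rows 88-95 [x1,x2,x3,x4=1011]: 00000000  (ones: 0)
  rows 96-103 [x1,x2,x3,x4=1100]: 00000000  (ones: 0)
  rows 104-111 [x1,x2,x3,x4=1101]: 00000000  (ones: 0)
  rows 112-119 [x1,x2,x3,x4=1110]: 00000000  (ones: 0)
  rows 120-127 [x1,x2,x3,x4=1111]: 00000000  (ones: 0)
Satisfying assignments = 8+2+8+2+0+0+0+0+0+0+0+0+0+0+0+0 = 20

20
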